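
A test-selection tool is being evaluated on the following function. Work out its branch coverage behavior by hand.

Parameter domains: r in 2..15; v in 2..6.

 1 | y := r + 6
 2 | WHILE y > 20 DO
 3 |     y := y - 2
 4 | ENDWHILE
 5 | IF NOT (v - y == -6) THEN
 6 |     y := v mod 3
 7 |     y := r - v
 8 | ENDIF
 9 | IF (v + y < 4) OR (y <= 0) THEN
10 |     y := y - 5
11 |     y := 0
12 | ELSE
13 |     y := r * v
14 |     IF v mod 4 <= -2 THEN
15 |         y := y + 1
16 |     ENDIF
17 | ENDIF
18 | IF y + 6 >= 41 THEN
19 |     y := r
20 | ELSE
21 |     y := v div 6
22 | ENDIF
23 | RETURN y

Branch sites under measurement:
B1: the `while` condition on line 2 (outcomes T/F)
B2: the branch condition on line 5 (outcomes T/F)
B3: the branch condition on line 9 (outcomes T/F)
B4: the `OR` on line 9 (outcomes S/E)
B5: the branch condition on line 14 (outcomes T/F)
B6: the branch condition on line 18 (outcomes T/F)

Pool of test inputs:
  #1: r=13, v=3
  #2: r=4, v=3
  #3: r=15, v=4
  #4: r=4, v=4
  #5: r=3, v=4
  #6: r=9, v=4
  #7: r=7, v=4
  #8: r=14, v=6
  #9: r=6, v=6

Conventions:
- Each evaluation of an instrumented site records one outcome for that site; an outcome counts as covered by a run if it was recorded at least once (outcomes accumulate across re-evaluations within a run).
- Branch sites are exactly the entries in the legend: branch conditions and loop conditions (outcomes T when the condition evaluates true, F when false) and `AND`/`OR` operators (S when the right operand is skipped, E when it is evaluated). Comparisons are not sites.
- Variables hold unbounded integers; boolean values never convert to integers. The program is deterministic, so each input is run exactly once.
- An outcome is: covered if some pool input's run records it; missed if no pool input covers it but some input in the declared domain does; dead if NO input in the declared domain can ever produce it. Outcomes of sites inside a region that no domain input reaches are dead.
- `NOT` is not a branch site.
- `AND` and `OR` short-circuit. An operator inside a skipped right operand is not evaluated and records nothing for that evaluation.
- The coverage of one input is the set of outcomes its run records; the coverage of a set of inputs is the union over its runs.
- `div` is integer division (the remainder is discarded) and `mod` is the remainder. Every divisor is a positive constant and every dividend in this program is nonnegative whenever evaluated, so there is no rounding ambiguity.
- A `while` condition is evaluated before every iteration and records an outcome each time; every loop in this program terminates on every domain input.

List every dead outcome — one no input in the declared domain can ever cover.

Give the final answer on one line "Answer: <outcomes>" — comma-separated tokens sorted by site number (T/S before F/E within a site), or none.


running all 70 domain inputs and tallying outcomes:
  B5=T: never recorded by any domain input -> dead
  reachable outcomes have witnesses, e.g. B1=T (e.g. r=15, v=2), B1=F (e.g. r=2, v=2), B2=T (e.g. r=2, v=3), B2=F (e.g. r=2, v=2)
Answer: B5=T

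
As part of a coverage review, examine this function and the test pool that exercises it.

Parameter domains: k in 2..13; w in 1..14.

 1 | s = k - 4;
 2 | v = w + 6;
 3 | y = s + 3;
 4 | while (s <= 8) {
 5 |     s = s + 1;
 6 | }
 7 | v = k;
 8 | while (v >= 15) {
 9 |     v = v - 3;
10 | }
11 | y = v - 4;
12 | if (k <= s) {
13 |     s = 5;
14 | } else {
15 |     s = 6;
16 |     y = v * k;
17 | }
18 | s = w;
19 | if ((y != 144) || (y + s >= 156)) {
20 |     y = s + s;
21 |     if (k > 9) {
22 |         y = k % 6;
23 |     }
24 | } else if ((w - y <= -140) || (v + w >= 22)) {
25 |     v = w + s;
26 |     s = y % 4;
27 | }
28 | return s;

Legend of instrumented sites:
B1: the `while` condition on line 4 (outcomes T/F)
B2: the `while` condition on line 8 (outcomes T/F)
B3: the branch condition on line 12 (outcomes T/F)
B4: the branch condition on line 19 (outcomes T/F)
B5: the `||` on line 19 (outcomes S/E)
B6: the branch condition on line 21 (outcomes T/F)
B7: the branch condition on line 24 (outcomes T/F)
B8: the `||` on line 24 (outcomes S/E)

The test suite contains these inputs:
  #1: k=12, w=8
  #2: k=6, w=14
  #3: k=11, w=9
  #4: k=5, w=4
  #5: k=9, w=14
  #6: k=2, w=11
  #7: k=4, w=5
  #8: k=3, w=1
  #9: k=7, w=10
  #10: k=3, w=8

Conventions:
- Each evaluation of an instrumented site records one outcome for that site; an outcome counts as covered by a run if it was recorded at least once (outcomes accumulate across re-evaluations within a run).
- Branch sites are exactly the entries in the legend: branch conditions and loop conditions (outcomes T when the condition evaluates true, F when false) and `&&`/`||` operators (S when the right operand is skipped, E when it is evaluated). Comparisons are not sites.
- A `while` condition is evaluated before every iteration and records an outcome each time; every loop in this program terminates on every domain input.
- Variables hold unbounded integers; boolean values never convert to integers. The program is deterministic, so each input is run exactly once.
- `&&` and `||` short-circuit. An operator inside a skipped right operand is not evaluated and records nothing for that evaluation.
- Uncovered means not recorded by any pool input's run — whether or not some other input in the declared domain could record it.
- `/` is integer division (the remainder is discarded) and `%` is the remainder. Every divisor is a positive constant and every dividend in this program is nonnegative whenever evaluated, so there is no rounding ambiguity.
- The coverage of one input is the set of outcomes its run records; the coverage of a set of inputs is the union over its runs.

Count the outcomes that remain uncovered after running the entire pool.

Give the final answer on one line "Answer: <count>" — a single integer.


input #1, k=12, w=8: events B1->T, B1->F, B2->F, B3->F, B5->E, B4->F, B8->E, B7->F; outcomes B1=T, B1=F, B2=F, B3=F, B4=F, B5=E, B7=F, B8=E
input #2, k=6, w=14: events B1->T, B1->T, B1->T, B1->T, B1->T, B1->T, B1->T, B1->F, B2->F, B3->T, B5->S, B4->T, B6->F; outcomes B1=T, B1=F, B2=F, B3=T, B4=T, B5=S, B6=F
input #3, k=11, w=9: events B1->T, B1->T, B1->F, B2->F, B3->F, B5->S, B4->T, B6->T; outcomes B1=T, B1=F, B2=F, B3=F, B4=T, B5=S, B6=T
input #4, k=5, w=4: events B1->T, B1->T, B1->T, B1->T, B1->T, B1->T, B1->T, B1->T, B1->F, B2->F, B3->T, B5->S, B4->T, B6->F; outcomes B1=T, B1=F, B2=F, B3=T, B4=T, B5=S, B6=F
input #5, k=9, w=14: events B1->T, B1->T, B1->T, B1->T, B1->F, B2->F, B3->T, B5->S, B4->T, B6->F; outcomes B1=T, B1=F, B2=F, B3=T, B4=T, B5=S, B6=F
input #6, k=2, w=11: events B1->T, B1->T, B1->T, B1->T, B1->T, B1->T, B1->T, B1->T, B1->T, B1->T, B1->T, B1->F, B2->F, B3->T, ...; outcomes B1=T, B1=F, B2=F, B3=T, B4=T, B5=S, B6=F
input #7, k=4, w=5: events B1->T, B1->T, B1->T, B1->T, B1->T, B1->T, B1->T, B1->T, B1->T, B1->F, B2->F, B3->T, B5->S, B4->T, ...; outcomes B1=T, B1=F, B2=F, B3=T, B4=T, B5=S, B6=F
input #8, k=3, w=1: events B1->T, B1->T, B1->T, B1->T, B1->T, B1->T, B1->T, B1->T, B1->T, B1->T, B1->F, B2->F, B3->T, B5->S, ...; outcomes B1=T, B1=F, B2=F, B3=T, B4=T, B5=S, B6=F
input #9, k=7, w=10: events B1->T, B1->T, B1->T, B1->T, B1->T, B1->T, B1->F, B2->F, B3->T, B5->S, B4->T, B6->F; outcomes B1=T, B1=F, B2=F, B3=T, B4=T, B5=S, B6=F
input #10, k=3, w=8: events B1->T, B1->T, B1->T, B1->T, B1->T, B1->T, B1->T, B1->T, B1->T, B1->T, B1->F, B2->F, B3->T, B5->S, ...; outcomes B1=T, B1=F, B2=F, B3=T, B4=T, B5=S, B6=F
union over the pool: B1=T, B1=F, B2=F, B3=T, B3=F, B4=T, B4=F, B5=S, B5=E, B6=T, B6=F, B7=F, B8=E
uncovered (3 of 16): B2=T, B7=T, B8=S
Answer: 3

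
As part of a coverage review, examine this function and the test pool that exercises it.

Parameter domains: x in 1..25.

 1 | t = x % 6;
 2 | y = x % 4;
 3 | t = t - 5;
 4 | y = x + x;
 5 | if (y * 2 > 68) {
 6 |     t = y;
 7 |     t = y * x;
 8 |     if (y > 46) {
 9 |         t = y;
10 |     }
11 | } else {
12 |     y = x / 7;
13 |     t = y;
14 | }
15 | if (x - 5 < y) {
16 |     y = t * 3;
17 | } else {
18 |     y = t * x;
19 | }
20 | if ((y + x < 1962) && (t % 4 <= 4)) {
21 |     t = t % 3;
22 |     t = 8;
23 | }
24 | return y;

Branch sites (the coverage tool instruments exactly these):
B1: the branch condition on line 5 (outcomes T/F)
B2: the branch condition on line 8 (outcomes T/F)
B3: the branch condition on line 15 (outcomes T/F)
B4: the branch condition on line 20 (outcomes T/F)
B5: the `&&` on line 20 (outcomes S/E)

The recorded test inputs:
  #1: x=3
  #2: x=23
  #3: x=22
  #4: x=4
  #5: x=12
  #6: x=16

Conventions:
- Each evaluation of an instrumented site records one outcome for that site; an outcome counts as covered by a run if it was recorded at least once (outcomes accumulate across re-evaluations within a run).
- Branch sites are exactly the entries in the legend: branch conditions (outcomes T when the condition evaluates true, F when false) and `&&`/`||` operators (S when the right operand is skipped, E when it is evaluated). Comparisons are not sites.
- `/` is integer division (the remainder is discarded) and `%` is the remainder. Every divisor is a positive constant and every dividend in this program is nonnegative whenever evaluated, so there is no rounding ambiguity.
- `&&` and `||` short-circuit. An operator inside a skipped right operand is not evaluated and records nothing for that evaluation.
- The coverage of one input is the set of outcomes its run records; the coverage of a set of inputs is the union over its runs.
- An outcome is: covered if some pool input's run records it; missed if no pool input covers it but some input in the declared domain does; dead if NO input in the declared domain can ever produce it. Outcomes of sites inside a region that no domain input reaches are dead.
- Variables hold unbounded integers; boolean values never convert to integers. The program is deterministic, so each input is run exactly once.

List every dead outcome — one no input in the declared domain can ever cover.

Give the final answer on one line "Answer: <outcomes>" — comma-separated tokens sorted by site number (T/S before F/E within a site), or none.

running all 25 domain inputs and tallying outcomes:
  reachable outcomes have witnesses, e.g. B1=T (e.g. x=18), B1=F (e.g. x=1), B2=T (e.g. x=24), B2=F (e.g. x=18)

Answer: none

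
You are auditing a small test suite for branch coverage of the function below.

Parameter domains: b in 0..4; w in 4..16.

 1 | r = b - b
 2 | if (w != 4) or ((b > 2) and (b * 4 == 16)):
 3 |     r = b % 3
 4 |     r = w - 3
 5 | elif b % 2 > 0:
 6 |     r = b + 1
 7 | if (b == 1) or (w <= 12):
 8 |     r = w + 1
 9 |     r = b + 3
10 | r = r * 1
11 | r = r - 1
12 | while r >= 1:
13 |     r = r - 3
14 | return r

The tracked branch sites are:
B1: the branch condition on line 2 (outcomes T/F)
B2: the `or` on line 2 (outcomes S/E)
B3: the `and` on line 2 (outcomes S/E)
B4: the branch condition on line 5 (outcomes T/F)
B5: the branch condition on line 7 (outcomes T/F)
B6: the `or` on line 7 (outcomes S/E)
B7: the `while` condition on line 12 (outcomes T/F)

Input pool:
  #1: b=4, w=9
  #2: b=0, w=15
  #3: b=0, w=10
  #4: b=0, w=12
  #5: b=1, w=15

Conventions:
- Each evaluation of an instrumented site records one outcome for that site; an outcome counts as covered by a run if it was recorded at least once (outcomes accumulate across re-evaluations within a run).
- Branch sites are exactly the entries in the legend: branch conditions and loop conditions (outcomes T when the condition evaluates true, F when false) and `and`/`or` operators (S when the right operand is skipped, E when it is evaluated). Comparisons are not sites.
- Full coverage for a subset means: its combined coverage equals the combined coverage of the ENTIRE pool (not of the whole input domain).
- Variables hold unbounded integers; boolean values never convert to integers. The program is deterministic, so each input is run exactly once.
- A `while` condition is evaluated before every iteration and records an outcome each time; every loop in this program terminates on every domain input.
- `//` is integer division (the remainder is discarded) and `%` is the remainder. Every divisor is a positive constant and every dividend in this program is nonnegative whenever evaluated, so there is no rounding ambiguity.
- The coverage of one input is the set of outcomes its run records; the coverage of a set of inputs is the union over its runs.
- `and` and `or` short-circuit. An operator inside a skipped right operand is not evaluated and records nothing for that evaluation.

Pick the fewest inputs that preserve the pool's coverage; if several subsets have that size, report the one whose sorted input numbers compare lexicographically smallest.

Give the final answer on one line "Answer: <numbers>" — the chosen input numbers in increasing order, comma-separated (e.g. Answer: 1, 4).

test 1 (b=4, w=9) hits B1=T, B2=S, B5=T, B6=E, B7=T, B7=F
test 2 (b=0, w=15) hits B1=T, B2=S, B5=F, B6=E, B7=T, B7=F
test 3 (b=0, w=10) hits B1=T, B2=S, B5=T, B6=E, B7=T, B7=F
test 4 (b=0, w=12) hits B1=T, B2=S, B5=T, B6=E, B7=T, B7=F
test 5 (b=1, w=15) hits B1=T, B2=S, B5=T, B6=S, B7=T, B7=F
the full pool covers 8 outcomes: B1=T, B2=S, B5=T, B5=F, B6=S, B6=E, B7=T, B7=F
size 1 is not enough: best union over all size-1 subsets is 6/8
size 2: inputs {2, 5} cover all 8 outcomes, and no lexicographically smaller subset of this size does

Answer: 2, 5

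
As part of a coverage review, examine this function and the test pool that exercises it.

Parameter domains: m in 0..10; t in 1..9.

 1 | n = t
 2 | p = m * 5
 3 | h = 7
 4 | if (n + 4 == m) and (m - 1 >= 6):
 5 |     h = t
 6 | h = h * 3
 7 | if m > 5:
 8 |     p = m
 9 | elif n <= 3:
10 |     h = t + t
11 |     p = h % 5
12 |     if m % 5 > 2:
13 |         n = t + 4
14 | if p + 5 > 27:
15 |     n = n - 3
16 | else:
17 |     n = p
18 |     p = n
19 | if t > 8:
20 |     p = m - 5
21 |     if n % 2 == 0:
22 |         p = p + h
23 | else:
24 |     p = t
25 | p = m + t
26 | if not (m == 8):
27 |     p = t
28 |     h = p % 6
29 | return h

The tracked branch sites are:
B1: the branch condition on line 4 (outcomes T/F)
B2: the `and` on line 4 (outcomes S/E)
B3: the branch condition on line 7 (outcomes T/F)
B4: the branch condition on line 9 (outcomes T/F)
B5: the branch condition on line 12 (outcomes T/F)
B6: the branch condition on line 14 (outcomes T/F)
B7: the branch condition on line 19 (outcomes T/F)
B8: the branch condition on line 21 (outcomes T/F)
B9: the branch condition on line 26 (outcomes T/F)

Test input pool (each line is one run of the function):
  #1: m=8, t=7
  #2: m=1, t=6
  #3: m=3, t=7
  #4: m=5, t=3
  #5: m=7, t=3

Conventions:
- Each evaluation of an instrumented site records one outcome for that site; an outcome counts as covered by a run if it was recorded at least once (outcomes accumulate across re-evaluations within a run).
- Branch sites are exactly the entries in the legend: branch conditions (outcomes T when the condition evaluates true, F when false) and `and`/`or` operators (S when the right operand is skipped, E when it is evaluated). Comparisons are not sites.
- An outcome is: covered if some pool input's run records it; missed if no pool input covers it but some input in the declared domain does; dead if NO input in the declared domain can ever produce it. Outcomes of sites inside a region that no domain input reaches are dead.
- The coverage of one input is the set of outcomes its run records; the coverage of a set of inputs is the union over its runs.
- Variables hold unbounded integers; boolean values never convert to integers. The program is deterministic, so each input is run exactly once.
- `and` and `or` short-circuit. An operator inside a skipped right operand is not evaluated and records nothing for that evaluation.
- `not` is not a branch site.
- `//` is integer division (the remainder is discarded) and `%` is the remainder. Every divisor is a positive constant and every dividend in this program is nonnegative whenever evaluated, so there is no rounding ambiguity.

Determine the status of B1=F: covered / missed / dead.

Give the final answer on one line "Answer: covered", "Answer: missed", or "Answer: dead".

B1=F is recorded by pool input(s) 1, 2, 3, 4 -> covered

Answer: covered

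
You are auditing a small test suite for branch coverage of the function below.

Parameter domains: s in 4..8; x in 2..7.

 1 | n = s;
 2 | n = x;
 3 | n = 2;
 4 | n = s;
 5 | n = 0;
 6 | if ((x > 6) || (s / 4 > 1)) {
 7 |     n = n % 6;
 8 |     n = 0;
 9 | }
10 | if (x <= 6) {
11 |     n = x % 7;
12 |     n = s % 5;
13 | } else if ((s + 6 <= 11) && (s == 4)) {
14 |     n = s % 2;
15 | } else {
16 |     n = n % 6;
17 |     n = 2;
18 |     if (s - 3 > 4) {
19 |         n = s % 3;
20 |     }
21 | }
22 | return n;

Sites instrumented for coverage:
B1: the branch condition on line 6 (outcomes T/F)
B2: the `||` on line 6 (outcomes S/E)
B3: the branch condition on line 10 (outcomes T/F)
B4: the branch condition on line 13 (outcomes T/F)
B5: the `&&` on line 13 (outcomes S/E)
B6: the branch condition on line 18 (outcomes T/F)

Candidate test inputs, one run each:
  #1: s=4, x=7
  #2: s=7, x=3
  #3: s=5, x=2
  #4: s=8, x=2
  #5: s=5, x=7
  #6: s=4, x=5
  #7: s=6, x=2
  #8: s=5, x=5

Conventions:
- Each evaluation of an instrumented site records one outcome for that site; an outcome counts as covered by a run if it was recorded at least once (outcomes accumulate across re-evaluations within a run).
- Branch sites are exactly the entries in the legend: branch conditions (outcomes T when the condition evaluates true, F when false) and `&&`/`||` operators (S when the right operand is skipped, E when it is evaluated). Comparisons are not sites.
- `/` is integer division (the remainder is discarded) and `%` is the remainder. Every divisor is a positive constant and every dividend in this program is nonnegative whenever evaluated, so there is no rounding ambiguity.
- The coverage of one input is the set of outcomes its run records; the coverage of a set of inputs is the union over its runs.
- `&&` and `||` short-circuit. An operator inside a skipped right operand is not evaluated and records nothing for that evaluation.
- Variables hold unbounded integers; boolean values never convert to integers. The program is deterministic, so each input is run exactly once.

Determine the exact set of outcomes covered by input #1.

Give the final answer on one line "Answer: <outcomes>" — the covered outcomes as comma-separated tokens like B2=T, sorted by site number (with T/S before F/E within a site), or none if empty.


Running input #1 (s=4, x=7), event by event:
  B2->S, B1->T, B3->F, B5->E, B4->T
distinct outcomes covered: B1=T, B2=S, B3=F, B4=T, B5=E
Answer: B1=T, B2=S, B3=F, B4=T, B5=E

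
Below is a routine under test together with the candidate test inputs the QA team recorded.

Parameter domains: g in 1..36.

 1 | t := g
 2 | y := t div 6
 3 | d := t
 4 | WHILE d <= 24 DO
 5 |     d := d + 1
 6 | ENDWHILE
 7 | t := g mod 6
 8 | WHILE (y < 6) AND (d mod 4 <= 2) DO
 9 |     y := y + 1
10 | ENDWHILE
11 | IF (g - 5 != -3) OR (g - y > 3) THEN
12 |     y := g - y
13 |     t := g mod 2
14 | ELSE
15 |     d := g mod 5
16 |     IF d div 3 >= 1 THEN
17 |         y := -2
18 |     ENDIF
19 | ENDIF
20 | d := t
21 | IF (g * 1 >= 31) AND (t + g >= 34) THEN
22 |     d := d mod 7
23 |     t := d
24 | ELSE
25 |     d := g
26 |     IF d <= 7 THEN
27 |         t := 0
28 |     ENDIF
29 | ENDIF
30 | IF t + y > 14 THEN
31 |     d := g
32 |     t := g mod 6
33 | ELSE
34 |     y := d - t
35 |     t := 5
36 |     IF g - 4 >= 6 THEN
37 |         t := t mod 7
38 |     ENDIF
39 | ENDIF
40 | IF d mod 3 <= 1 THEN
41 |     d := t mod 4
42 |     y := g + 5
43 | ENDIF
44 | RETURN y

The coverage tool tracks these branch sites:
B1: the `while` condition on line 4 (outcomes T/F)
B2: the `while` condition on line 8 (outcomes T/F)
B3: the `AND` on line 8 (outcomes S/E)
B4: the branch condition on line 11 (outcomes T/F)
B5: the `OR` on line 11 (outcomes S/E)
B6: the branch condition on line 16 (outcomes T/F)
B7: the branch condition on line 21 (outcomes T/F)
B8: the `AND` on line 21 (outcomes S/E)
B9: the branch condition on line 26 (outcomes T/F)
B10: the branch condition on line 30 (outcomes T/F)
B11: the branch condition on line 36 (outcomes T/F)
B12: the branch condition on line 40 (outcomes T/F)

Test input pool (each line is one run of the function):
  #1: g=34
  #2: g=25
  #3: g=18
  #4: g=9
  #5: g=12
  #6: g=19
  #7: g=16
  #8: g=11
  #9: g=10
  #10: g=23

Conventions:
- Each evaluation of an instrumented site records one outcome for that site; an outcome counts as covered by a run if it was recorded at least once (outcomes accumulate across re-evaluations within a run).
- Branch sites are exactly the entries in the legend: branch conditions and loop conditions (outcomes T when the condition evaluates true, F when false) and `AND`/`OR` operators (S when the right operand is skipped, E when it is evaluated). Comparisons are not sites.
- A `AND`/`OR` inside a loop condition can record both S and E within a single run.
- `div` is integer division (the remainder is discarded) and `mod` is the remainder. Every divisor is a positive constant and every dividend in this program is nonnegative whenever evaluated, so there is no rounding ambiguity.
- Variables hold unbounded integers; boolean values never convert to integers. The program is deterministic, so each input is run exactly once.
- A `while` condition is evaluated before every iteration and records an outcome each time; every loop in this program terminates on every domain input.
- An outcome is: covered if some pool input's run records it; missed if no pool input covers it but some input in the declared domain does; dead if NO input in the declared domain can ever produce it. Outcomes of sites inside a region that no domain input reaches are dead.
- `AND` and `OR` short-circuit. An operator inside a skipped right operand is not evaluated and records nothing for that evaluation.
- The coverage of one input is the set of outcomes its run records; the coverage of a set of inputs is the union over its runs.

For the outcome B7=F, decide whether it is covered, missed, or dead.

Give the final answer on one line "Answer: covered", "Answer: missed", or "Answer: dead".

B7=F is recorded by pool input(s) 2, 3, 4, 5, 6, 7, 8, 9, 10 -> covered

Answer: covered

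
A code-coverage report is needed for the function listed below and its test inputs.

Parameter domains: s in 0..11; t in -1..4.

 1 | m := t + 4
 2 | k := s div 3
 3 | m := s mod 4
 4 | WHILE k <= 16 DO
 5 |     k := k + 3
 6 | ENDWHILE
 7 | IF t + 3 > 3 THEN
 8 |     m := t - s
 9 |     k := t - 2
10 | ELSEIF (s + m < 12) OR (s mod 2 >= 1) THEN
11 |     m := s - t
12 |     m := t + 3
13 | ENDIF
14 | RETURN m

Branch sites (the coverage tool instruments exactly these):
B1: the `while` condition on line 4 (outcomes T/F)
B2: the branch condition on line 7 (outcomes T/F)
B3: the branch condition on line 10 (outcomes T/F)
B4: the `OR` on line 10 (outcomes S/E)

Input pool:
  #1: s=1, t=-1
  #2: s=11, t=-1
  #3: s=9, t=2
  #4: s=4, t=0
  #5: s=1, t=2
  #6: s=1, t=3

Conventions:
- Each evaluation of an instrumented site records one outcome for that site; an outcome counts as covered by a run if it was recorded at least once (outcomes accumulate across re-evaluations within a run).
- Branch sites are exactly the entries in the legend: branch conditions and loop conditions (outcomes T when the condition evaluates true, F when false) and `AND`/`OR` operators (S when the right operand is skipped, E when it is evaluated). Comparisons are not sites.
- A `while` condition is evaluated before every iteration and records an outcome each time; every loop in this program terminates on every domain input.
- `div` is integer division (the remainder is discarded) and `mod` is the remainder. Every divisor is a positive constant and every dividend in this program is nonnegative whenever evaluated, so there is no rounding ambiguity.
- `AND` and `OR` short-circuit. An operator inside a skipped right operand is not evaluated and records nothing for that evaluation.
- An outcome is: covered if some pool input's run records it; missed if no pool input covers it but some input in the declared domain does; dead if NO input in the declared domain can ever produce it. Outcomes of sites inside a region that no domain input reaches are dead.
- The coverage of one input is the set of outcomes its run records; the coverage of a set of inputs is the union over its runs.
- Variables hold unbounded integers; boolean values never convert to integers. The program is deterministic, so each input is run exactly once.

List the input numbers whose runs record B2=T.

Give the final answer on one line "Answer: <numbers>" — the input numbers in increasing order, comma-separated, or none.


input #1 (s=1, t=-1): does not produce B2=T
input #2 (s=11, t=-1): does not produce B2=T
input #3 (s=9, t=2): produces B2=T
input #4 (s=4, t=0): does not produce B2=T
input #5 (s=1, t=2): produces B2=T
input #6 (s=1, t=3): produces B2=T
Answer: 3, 5, 6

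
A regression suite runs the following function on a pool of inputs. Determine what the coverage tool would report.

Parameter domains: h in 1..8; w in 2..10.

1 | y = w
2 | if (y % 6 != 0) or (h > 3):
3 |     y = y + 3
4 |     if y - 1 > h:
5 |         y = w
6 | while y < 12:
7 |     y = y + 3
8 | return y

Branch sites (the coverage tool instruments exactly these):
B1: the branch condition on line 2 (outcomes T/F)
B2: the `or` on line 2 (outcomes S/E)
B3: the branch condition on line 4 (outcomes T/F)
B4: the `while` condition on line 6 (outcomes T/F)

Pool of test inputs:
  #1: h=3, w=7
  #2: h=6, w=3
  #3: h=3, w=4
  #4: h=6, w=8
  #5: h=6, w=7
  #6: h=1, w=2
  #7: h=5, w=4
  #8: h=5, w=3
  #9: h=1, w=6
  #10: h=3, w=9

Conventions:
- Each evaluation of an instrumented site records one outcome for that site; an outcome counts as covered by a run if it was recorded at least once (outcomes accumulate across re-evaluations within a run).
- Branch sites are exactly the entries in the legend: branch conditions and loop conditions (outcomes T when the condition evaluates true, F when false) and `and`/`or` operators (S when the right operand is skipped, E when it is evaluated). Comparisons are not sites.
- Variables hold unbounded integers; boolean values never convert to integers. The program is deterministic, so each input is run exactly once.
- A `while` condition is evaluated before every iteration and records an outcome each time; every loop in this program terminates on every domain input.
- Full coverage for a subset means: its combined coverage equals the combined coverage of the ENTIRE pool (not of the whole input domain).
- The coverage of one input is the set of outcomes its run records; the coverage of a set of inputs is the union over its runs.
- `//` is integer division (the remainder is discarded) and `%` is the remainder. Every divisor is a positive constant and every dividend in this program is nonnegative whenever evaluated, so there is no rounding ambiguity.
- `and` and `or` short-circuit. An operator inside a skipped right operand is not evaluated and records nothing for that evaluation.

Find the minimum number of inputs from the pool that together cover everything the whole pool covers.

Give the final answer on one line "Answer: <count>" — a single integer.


test 1 (h=3, w=7) hits B1=T, B2=S, B3=T, B4=T, B4=F
test 2 (h=6, w=3) hits B1=T, B2=S, B3=F, B4=T, B4=F
test 3 (h=3, w=4) hits B1=T, B2=S, B3=T, B4=T, B4=F
test 4 (h=6, w=8) hits B1=T, B2=S, B3=T, B4=T, B4=F
test 5 (h=6, w=7) hits B1=T, B2=S, B3=T, B4=T, B4=F
test 6 (h=1, w=2) hits B1=T, B2=S, B3=T, B4=T, B4=F
test 7 (h=5, w=4) hits B1=T, B2=S, B3=T, B4=T, B4=F
test 8 (h=5, w=3) hits B1=T, B2=S, B3=F, B4=T, B4=F
test 9 (h=1, w=6) hits B1=F, B2=E, B4=T, B4=F
test 10 (h=3, w=9) hits B1=T, B2=S, B3=T, B4=T, B4=F
pool-wide coverage (8 outcomes): B1=T, B1=F, B2=S, B2=E, B3=T, B3=F, B4=T, B4=F
checked all size-1 subsets: none covers 8 outcomes (max 5/8)
checked all size-2 subsets: none covers 8 outcomes (max 7/8)
size 3: inputs {1, 2, 9} cover all 8 outcomes, and no lexicographically smaller subset of this size does
Answer: 3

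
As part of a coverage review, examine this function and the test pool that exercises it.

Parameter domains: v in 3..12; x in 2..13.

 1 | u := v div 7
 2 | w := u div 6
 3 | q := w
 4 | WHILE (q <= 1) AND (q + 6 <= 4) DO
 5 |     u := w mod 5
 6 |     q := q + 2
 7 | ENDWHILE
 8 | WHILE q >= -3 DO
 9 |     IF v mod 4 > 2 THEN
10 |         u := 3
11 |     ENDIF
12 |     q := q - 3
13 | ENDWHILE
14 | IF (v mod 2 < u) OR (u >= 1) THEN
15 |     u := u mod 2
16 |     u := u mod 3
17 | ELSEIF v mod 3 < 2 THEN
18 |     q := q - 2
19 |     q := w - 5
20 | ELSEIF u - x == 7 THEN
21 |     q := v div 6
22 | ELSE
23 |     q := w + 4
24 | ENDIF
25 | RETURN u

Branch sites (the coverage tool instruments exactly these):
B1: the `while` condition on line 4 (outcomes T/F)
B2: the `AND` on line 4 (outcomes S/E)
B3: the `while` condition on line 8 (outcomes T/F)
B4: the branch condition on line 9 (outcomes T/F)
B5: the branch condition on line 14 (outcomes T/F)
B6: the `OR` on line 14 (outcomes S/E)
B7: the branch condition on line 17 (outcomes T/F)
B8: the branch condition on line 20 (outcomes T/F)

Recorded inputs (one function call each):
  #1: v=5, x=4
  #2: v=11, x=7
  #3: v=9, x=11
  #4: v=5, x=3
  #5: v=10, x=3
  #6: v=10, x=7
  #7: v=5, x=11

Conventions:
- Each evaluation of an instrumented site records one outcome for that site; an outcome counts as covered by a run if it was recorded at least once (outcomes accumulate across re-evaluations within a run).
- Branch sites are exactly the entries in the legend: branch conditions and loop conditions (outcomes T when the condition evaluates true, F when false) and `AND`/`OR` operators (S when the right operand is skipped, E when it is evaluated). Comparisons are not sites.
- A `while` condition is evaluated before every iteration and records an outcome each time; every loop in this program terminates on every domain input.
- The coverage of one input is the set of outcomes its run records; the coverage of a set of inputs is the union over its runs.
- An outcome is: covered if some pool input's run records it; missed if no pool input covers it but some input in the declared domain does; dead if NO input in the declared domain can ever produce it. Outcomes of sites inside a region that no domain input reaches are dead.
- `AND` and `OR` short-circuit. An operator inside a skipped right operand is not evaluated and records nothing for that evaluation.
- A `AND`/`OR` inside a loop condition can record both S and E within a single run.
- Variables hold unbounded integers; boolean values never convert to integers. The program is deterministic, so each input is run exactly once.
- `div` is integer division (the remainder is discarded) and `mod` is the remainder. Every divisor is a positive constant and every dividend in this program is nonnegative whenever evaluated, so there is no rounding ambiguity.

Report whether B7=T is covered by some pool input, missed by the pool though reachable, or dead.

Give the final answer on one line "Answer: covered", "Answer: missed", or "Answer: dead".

no pool input records B7=T
but domain input (v=4, x=2) does record it -> reachable, so missed

Answer: missed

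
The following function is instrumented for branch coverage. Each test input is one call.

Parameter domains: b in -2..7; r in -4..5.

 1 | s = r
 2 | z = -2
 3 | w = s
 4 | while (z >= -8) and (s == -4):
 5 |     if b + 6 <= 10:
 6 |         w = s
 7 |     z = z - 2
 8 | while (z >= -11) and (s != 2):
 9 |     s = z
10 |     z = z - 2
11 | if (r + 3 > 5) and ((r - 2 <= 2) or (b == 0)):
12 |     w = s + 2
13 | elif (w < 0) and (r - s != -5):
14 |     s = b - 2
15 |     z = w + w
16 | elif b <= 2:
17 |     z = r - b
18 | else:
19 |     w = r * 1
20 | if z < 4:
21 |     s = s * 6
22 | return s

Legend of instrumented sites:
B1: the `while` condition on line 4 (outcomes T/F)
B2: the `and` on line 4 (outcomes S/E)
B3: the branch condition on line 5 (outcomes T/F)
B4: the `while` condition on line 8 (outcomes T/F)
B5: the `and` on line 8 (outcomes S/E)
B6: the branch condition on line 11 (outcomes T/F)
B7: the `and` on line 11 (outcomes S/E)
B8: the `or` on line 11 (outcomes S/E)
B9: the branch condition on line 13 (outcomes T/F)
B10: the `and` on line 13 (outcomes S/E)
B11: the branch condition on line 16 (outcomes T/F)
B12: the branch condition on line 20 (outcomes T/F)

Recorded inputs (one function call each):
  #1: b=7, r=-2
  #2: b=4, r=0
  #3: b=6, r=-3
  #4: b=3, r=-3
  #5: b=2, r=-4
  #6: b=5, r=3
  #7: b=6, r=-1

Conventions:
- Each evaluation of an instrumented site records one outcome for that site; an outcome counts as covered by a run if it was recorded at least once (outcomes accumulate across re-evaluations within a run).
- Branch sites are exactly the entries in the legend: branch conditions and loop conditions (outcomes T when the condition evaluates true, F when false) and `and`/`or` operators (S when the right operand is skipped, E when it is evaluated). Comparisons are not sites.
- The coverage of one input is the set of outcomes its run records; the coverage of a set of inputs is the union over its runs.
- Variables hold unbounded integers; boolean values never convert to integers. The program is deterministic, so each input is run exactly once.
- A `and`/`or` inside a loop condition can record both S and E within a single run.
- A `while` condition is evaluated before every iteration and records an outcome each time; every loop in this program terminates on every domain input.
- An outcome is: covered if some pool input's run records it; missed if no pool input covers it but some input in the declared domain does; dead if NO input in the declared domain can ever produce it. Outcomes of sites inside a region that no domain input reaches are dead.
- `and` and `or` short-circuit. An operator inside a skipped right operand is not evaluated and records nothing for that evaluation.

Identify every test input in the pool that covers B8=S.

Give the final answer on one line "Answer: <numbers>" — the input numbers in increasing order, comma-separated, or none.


input #1 (b=7, r=-2): never hits B8=S
input #2 (b=4, r=0): never hits B8=S
input #3 (b=6, r=-3): never hits B8=S
input #4 (b=3, r=-3): never hits B8=S
input #5 (b=2, r=-4): never hits B8=S
input #6 (b=5, r=3): hits B8=S
input #7 (b=6, r=-1): never hits B8=S
Answer: 6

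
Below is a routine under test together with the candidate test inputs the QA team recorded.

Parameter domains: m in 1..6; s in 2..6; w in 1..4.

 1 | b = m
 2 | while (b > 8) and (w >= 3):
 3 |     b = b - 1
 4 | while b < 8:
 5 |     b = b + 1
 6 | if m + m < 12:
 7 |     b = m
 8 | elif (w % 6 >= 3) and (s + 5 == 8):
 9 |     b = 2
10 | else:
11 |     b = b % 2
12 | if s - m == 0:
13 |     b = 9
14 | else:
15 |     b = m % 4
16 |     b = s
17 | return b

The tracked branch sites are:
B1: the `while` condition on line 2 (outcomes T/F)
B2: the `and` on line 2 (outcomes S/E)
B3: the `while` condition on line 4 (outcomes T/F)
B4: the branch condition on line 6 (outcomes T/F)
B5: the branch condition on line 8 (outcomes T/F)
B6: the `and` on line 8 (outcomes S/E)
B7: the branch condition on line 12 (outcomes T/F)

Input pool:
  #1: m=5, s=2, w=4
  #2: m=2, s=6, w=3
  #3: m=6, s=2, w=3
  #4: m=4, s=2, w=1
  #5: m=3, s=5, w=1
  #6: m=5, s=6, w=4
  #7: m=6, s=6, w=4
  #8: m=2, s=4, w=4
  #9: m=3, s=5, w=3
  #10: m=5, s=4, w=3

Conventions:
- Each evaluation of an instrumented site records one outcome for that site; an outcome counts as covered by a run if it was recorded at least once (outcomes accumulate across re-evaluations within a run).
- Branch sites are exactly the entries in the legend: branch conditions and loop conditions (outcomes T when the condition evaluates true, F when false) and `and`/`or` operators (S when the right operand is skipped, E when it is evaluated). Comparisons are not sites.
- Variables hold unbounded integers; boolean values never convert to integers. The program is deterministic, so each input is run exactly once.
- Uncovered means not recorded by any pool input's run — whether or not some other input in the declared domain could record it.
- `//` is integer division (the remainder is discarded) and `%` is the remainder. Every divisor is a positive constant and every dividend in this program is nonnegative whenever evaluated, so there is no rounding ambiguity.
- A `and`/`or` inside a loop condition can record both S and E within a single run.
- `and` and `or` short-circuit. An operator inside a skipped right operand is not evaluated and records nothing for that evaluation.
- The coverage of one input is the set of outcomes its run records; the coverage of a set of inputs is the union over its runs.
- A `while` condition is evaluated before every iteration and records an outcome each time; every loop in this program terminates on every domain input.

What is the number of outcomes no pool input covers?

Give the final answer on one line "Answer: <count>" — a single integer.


test 1 (m=5, s=2, w=4) fires B2->S, B1->F, B3->T, B3->T, B3->T, B3->F, B4->T, B7->F; hits B1=F, B2=S, B3=T, B3=F, B4=T, B7=F
test 2 (m=2, s=6, w=3) fires B2->S, B1->F, B3->T, B3->T, B3->T, B3->T, B3->T, B3->T, B3->F, B4->T, B7->F; hits B1=F, B2=S, B3=T, B3=F, B4=T, B7=F
test 3 (m=6, s=2, w=3) fires B2->S, B1->F, B3->T, B3->T, B3->F, B4->F, B6->E, B5->F, B7->F; hits B1=F, B2=S, B3=T, B3=F, B4=F, B5=F, B6=E, B7=F
test 4 (m=4, s=2, w=1) fires B2->S, B1->F, B3->T, B3->T, B3->T, B3->T, B3->F, B4->T, B7->F; hits B1=F, B2=S, B3=T, B3=F, B4=T, B7=F
test 5 (m=3, s=5, w=1) fires B2->S, B1->F, B3->T, B3->T, B3->T, B3->T, B3->T, B3->F, B4->T, B7->F; hits B1=F, B2=S, B3=T, B3=F, B4=T, B7=F
test 6 (m=5, s=6, w=4) fires B2->S, B1->F, B3->T, B3->T, B3->T, B3->F, B4->T, B7->F; hits B1=F, B2=S, B3=T, B3=F, B4=T, B7=F
test 7 (m=6, s=6, w=4) fires B2->S, B1->F, B3->T, B3->T, B3->F, B4->F, B6->E, B5->F, B7->T; hits B1=F, B2=S, B3=T, B3=F, B4=F, B5=F, B6=E, B7=T
test 8 (m=2, s=4, w=4) fires B2->S, B1->F, B3->T, B3->T, B3->T, B3->T, B3->T, B3->T, B3->F, B4->T, B7->F; hits B1=F, B2=S, B3=T, B3=F, B4=T, B7=F
test 9 (m=3, s=5, w=3) fires B2->S, B1->F, B3->T, B3->T, B3->T, B3->T, B3->T, B3->F, B4->T, B7->F; hits B1=F, B2=S, B3=T, B3=F, B4=T, B7=F
test 10 (m=5, s=4, w=3) fires B2->S, B1->F, B3->T, B3->T, B3->T, B3->F, B4->T, B7->F; hits B1=F, B2=S, B3=T, B3=F, B4=T, B7=F
union over the pool: B1=F, B2=S, B3=T, B3=F, B4=T, B4=F, B5=F, B6=E, B7=T, B7=F
uncovered (4 of 14): B1=T, B2=E, B5=T, B6=S
Answer: 4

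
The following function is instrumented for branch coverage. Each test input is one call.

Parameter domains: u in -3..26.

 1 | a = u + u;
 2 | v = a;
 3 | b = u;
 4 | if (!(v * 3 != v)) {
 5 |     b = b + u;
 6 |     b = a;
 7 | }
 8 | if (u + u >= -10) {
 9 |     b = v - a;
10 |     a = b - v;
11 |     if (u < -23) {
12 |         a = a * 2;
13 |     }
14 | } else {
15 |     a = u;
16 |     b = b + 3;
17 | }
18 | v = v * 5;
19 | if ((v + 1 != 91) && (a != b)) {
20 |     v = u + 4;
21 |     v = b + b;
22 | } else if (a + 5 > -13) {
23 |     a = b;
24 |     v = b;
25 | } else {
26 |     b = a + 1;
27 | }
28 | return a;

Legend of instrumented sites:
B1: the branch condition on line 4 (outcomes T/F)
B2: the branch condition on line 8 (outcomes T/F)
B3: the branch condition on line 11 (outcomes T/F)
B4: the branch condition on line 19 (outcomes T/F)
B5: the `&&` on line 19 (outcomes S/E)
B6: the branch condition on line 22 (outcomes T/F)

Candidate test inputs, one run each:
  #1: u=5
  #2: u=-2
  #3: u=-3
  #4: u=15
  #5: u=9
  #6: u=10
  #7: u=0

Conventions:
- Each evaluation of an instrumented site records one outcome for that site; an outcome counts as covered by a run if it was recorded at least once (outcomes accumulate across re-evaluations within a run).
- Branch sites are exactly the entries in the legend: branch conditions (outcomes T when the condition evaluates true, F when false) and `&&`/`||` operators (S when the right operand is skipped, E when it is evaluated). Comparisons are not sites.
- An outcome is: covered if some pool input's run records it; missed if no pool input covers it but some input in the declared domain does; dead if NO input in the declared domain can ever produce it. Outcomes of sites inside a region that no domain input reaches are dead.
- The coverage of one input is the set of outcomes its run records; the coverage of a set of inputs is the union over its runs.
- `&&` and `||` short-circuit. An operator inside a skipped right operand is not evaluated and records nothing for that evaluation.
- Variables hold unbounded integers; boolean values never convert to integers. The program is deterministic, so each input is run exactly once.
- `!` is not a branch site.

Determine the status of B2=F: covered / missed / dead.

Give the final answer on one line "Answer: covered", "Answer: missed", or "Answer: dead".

no pool input records B2=F
checking all 30 inputs in the declared domain: B2=F is never recorded -> dead

Answer: dead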